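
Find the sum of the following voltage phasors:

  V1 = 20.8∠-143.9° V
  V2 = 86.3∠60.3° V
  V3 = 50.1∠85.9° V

Step 1 — Convert each phasor to rectangular form:
  V1 = 20.8·(cos(-143.9°) + j·sin(-143.9°)) = -16.81 - j12.26 V
  V2 = 86.3·(cos(60.3°) + j·sin(60.3°)) = 42.76 + j74.96 V
  V3 = 50.1·(cos(85.9°) + j·sin(85.9°)) = 3.582 + j49.97 V
Step 2 — Sum components: V_total = 29.53 + j112.7 V.
Step 3 — Convert to polar: |V_total| = 116.5 V, ∠V_total = 75.3°.

V_total = 116.5∠75.3° V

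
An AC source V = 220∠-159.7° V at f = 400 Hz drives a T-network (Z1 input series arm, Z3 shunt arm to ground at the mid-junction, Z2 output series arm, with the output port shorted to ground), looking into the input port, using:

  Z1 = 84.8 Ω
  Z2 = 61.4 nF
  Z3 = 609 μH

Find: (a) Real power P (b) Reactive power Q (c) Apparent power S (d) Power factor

Step 1 — Angular frequency: ω = 2π·f = 2π·400 = 2513 rad/s.
Step 2 — Component impedances:
  Z1: Z = R = 84.8 Ω
  Z2: Z = 1/(jωC) = -j/(ω·C) = 0 - j6480 Ω
  Z3: Z = jωL = j·2513·0.000609 = 0 + j1.531 Ω
Step 3 — With the output port shorted to ground, the output series arm Z2 runs from the junction to ground; the shunt arm Z3 also runs from the junction to ground. They appear in parallel: Z3 || Z2 = 0 + j1.531 Ω.
Step 4 — Series with input arm Z1: Z_in = Z1 + (Z3 || Z2) = 84.8 + j1.531 Ω = 84.81∠1.0° Ω.
Step 5 — Source phasor: V = 220∠-159.7° V = -206.3 - j76.33 V.
Step 6 — Current: I = V / Z = -2.449 - j0.8559 A = 2.594∠-160.7° A.
Step 7 — Complex power: S = V·I* = 570.6 + j10.3 VA.
Step 8 — Real power: P = Re(S) = 570.6 W.
Step 9 — Reactive power: Q = Im(S) = 10.3 VAR.
Step 10 — Apparent power: |S| = 570.7 VA.
Step 11 — Power factor: PF = P/|S| = 0.9998 (lagging).

(a) P = 570.6 W  (b) Q = 10.3 VAR  (c) S = 570.7 VA  (d) PF = 0.9998 (lagging)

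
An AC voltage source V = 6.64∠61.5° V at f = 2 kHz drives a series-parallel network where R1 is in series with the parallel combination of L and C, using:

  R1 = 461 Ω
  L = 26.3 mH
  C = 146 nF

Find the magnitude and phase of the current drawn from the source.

Step 1 — Angular frequency: ω = 2π·f = 2π·2000 = 1.257e+04 rad/s.
Step 2 — Component impedances:
  R1: Z = R = 461 Ω
  L: Z = jωL = j·1.257e+04·0.0263 = 0 + j330.5 Ω
  C: Z = 1/(jωC) = -j/(ω·C) = 0 - j545.1 Ω
Step 3 — Parallel branch: L || C = 1/(1/L + 1/C) = 0 + j839.6 Ω.
Step 4 — Series with R1: Z_total = R1 + (L || C) = 461 + j839.6 Ω = 957.8∠61.2° Ω.
Step 5 — Source phasor: V = 6.64∠61.5° V = 3.168 + j5.835 V.
Step 6 — Ohm's law: I = V / Z_total = (3.168 + j5.835) / (461 + j839.6) = 0.006932 + j3.272e-05 A.
Step 7 — Convert to polar: |I| = 0.006932 A, ∠I = 0.3°.

I = 0.006932∠0.3° A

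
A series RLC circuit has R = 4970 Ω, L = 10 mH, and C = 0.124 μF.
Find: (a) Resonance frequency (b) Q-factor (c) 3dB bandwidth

Step 1 — Resonance: ω₀ = 1/√(LC) = 1/√(0.01·1.24e-07) = 2.84e+04 rad/s.
Step 2 — f₀ = ω₀/(2π) = 4520 Hz.
Step 3 — Series Q: Q = ω₀L/R = 2.84e+04·0.01/4970 = 0.05714.
Step 4 — Bandwidth: Δω = ω₀/Q = 4.97e+05 rad/s; BW = Δω/(2π) = 7.91e+04 Hz.

(a) f₀ = 4520 Hz  (b) Q = 0.05714  (c) BW = 7.91e+04 Hz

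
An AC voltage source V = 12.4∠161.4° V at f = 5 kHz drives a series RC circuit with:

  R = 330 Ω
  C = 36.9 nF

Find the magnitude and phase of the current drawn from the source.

Step 1 — Angular frequency: ω = 2π·f = 2π·5000 = 3.142e+04 rad/s.
Step 2 — Component impedances:
  R: Z = R = 330 Ω
  C: Z = 1/(jωC) = -j/(ω·C) = 0 - j862.6 Ω
Step 3 — Series combination: Z_total = R + C = 330 - j862.6 Ω = 923.6∠-69.1° Ω.
Step 4 — Source phasor: V = 12.4∠161.4° V = -11.75 + j3.955 V.
Step 5 — Ohm's law: I = V / Z_total = (-11.75 + j3.955) / (330 - j862.6) = -0.008546 - j0.01035 A.
Step 6 — Convert to polar: |I| = 0.01343 A, ∠I = -129.5°.

I = 0.01343∠-129.5° A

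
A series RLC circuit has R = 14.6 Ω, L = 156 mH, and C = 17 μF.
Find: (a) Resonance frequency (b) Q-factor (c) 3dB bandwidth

Step 1 — Resonance condition Im(Z)=0 gives ω₀ = 1/√(LC).
Step 2 — ω₀ = 1/√(0.156·1.7e-05) = 614.1 rad/s.
Step 3 — f₀ = ω₀/(2π) = 97.73 Hz.
Step 4 — Series Q: Q = ω₀L/R = 614.1·0.156/14.6 = 6.561.
Step 5 — 3dB bandwidth: Δω = ω₀/Q = 93.59 rad/s; BW = Δω/(2π) = 14.9 Hz.

(a) f₀ = 97.73 Hz  (b) Q = 6.561  (c) BW = 14.9 Hz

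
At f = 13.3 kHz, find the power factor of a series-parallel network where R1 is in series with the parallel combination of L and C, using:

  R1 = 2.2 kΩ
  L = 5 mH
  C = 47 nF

Step 1 — Angular frequency: ω = 2π·f = 2π·1.33e+04 = 8.357e+04 rad/s.
Step 2 — Component impedances:
  R1: Z = R = 2200 Ω
  L: Z = jωL = j·8.357e+04·0.005 = 0 + j417.8 Ω
  C: Z = 1/(jωC) = -j/(ω·C) = 0 - j254.6 Ω
Step 3 — Parallel branch: L || C = 1/(1/L + 1/C) = 0 - j651.8 Ω.
Step 4 — Series with R1: Z_total = R1 + (L || C) = 2200 - j651.8 Ω = 2295∠-16.5° Ω.
Step 5 — Power factor: PF = cos(φ) = Re(Z)/|Z| = 2200/2294.5 = 0.9588.
Step 6 — Type: Im(Z) = -651.8 ⇒ leading (phase φ = -16.5°).

PF = 0.9588 (leading, φ = -16.5°)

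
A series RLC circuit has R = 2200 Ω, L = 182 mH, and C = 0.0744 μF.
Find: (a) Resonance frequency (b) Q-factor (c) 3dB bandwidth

Step 1 — Resonance: ω₀ = 1/√(LC) = 1/√(0.182·7.44e-08) = 8594 rad/s.
Step 2 — f₀ = ω₀/(2π) = 1368 Hz.
Step 3 — Series Q: Q = ω₀L/R = 8594·0.182/2200 = 0.7109.
Step 4 — Bandwidth: Δω = ω₀/Q = 1.209e+04 rad/s; BW = Δω/(2π) = 1924 Hz.

(a) f₀ = 1368 Hz  (b) Q = 0.7109  (c) BW = 1924 Hz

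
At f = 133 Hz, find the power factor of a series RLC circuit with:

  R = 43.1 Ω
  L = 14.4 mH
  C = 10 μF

Step 1 — Angular frequency: ω = 2π·f = 2π·133 = 835.7 rad/s.
Step 2 — Component impedances:
  R: Z = R = 43.1 Ω
  L: Z = jωL = j·835.7·0.0144 = 0 + j12.03 Ω
  C: Z = 1/(jωC) = -j/(ω·C) = 0 - j119.7 Ω
Step 3 — Series combination: Z_total = R + L + C = 43.1 - j107.6 Ω = 115.9∠-68.2° Ω.
Step 4 — Power factor: PF = cos(φ) = Re(Z)/|Z| = 43.1/115.94 = 0.3717.
Step 5 — Type: Im(Z) = -107.6 ⇒ leading (phase φ = -68.2°).

PF = 0.3717 (leading, φ = -68.2°)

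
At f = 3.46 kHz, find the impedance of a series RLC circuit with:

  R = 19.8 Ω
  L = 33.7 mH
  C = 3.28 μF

Step 1 — Angular frequency: ω = 2π·f = 2π·3460 = 2.174e+04 rad/s.
Step 2 — Component impedances:
  R: Z = R = 19.8 Ω
  L: Z = jωL = j·2.174e+04·0.0337 = 0 + j732.6 Ω
  C: Z = 1/(jωC) = -j/(ω·C) = 0 - j14.02 Ω
Step 3 — Series combination: Z_total = R + L + C = 19.8 + j718.6 Ω = 718.9∠88.4° Ω.

Z = 19.8 + j718.6 Ω = 718.9∠88.4° Ω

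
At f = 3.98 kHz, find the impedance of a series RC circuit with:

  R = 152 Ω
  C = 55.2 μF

Step 1 — Angular frequency: ω = 2π·f = 2π·3980 = 2.501e+04 rad/s.
Step 2 — Component impedances:
  R: Z = R = 152 Ω
  C: Z = 1/(jωC) = -j/(ω·C) = 0 - j0.7244 Ω
Step 3 — Series combination: Z_total = R + C = 152 - j0.7244 Ω = 152∠-0.3° Ω.

Z = 152 - j0.7244 Ω = 152∠-0.3° Ω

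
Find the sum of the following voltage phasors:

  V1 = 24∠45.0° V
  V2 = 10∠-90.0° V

Step 1 — Convert each phasor to rectangular form:
  V1 = 24·(cos(45.0°) + j·sin(45.0°)) = 16.97 + j16.97 V
  V2 = 10·(cos(-90.0°) + j·sin(-90.0°)) = 0 - j10 V
Step 2 — Sum components: V_total = 16.97 + j6.971 V.
Step 3 — Convert to polar: |V_total| = 18.35 V, ∠V_total = 22.3°.

V_total = 18.35∠22.3° V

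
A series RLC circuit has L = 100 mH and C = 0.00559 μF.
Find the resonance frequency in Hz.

Step 1 — Resonance condition Im(Z)=0 gives ω₀ = 1/√(LC).
Step 2 — ω₀ = 1/√(0.1·5.59e-09) = 4.23e+04 rad/s.
Step 3 — f₀ = ω₀/(2π) = 6732 Hz.

f₀ = 6732 Hz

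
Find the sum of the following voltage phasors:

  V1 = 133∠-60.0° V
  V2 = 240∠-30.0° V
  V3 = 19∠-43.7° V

Step 1 — Convert each phasor to rectangular form:
  V1 = 133·(cos(-60.0°) + j·sin(-60.0°)) = 66.5 - j115.2 V
  V2 = 240·(cos(-30.0°) + j·sin(-30.0°)) = 207.8 - j120 V
  V3 = 19·(cos(-43.7°) + j·sin(-43.7°)) = 13.74 - j13.13 V
Step 2 — Sum components: V_total = 288.1 - j248.3 V.
Step 3 — Convert to polar: |V_total| = 380.3 V, ∠V_total = -40.8°.

V_total = 380.3∠-40.8° V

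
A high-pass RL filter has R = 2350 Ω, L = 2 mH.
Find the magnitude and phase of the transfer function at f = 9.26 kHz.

Step 1 — Angular frequency: ω = 2π·9260 = 5.818e+04 rad/s.
Step 2 — Transfer function: H(jω) = jωL/(R + jωL).
Step 3 — Numerator jωL = j·116.4; denominator R + jωL = 2350 + j116.4.
Step 4 — H = 0.002446 + j0.0494.
Step 5 — Magnitude: |H| = 0.04946 (-26.1 dB); phase: φ = 87.2°.

|H| = 0.04946 (-26.1 dB), φ = 87.2°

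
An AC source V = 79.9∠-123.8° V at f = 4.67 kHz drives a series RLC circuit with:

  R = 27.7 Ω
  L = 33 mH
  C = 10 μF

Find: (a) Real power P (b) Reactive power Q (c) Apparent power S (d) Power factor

Step 1 — Angular frequency: ω = 2π·f = 2π·4670 = 2.934e+04 rad/s.
Step 2 — Component impedances:
  R: Z = R = 27.7 Ω
  L: Z = jωL = j·2.934e+04·0.033 = 0 + j968.3 Ω
  C: Z = 1/(jωC) = -j/(ω·C) = 0 - j3.408 Ω
Step 3 — Series combination: Z_total = R + L + C = 27.7 + j964.9 Ω = 965.3∠88.4° Ω.
Step 4 — Source phasor: V = 79.9∠-123.8° V = -44.45 - j66.4 V.
Step 5 — Current: I = V / Z = -0.07008 + j0.04405 A = 0.08277∠147.8° A.
Step 6 — Complex power: S = V·I* = 0.1898 + j6.611 VA.
Step 7 — Real power: P = Re(S) = 0.1898 W.
Step 8 — Reactive power: Q = Im(S) = 6.611 VAR.
Step 9 — Apparent power: |S| = 6.614 VA.
Step 10 — Power factor: PF = P/|S| = 0.0287 (lagging).

(a) P = 0.1898 W  (b) Q = 6.611 VAR  (c) S = 6.614 VA  (d) PF = 0.0287 (lagging)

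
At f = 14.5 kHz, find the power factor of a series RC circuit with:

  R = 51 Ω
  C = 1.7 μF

Step 1 — Angular frequency: ω = 2π·f = 2π·1.45e+04 = 9.111e+04 rad/s.
Step 2 — Component impedances:
  R: Z = R = 51 Ω
  C: Z = 1/(jωC) = -j/(ω·C) = 0 - j6.457 Ω
Step 3 — Series combination: Z_total = R + C = 51 - j6.457 Ω = 51.41∠-7.2° Ω.
Step 4 — Power factor: PF = cos(φ) = Re(Z)/|Z| = 51/51.407 = 0.9921.
Step 5 — Type: Im(Z) = -6.457 ⇒ leading (phase φ = -7.2°).

PF = 0.9921 (leading, φ = -7.2°)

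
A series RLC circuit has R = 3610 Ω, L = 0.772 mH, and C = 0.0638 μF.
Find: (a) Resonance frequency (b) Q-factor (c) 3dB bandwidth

Step 1 — Resonance condition Im(Z)=0 gives ω₀ = 1/√(LC).
Step 2 — ω₀ = 1/√(0.000772·6.38e-08) = 1.425e+05 rad/s.
Step 3 — f₀ = ω₀/(2π) = 2.268e+04 Hz.
Step 4 — Series Q: Q = ω₀L/R = 1.425e+05·0.000772/3610 = 0.03047.
Step 5 — 3dB bandwidth: Δω = ω₀/Q = 4.676e+06 rad/s; BW = Δω/(2π) = 7.442e+05 Hz.

(a) f₀ = 2.268e+04 Hz  (b) Q = 0.03047  (c) BW = 7.442e+05 Hz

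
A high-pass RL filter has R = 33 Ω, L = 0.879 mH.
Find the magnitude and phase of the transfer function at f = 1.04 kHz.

Step 1 — Angular frequency: ω = 2π·1040 = 6535 rad/s.
Step 2 — Transfer function: H(jω) = jωL/(R + jωL).
Step 3 — Numerator jωL = j·5.744; denominator R + jωL = 33 + j5.744.
Step 4 — H = 0.0294 + j0.1689.
Step 5 — Magnitude: |H| = 0.1715 (-15.3 dB); phase: φ = 80.1°.

|H| = 0.1715 (-15.3 dB), φ = 80.1°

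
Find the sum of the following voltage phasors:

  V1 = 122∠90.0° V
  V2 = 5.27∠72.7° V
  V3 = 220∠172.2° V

Step 1 — Convert each phasor to rectangular form:
  V1 = 122·(cos(90.0°) + j·sin(90.0°)) = 0 + j122 V
  V2 = 5.27·(cos(72.7°) + j·sin(72.7°)) = 1.567 + j5.032 V
  V3 = 220·(cos(172.2°) + j·sin(172.2°)) = -218 + j29.86 V
Step 2 — Sum components: V_total = -216.4 + j156.9 V.
Step 3 — Convert to polar: |V_total| = 267.3 V, ∠V_total = 144.1°.

V_total = 267.3∠144.1° V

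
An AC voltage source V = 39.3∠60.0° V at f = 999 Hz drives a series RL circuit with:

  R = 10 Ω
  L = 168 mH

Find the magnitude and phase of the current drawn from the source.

Step 1 — Angular frequency: ω = 2π·f = 2π·999 = 6277 rad/s.
Step 2 — Component impedances:
  R: Z = R = 10 Ω
  L: Z = jωL = j·6277·0.168 = 0 + j1055 Ω
Step 3 — Series combination: Z_total = R + L = 10 + j1055 Ω = 1055∠89.5° Ω.
Step 4 — Source phasor: V = 39.3∠60.0° V = 19.65 + j34.03 V.
Step 5 — Ohm's law: I = V / Z_total = (19.65 + j34.03) / (10 + j1055) = 0.03245 - j0.01833 A.
Step 6 — Convert to polar: |I| = 0.03727 A, ∠I = -29.5°.

I = 0.03727∠-29.5° A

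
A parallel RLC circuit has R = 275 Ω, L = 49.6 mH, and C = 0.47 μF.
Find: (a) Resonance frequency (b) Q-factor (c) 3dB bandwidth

Step 1 — Resonance: ω₀ = 1/√(LC) = 1/√(0.0496·4.7e-07) = 6550 rad/s.
Step 2 — f₀ = ω₀/(2π) = 1042 Hz.
Step 3 — Parallel Q: Q = R/(ω₀L) = 275/(6550·0.0496) = 0.8465.
Step 4 — Bandwidth: Δω = ω₀/Q = 7737 rad/s; BW = Δω/(2π) = 1231 Hz.

(a) f₀ = 1042 Hz  (b) Q = 0.8465  (c) BW = 1231 Hz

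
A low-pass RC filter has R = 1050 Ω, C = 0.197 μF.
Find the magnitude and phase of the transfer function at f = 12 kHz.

Step 1 — Angular frequency: ω = 2π·1.2e+04 = 7.54e+04 rad/s.
Step 2 — Transfer function: H(jω) = 1/(1 + jωRC).
Step 3 — Denominator: 1 + jωRC = 1 + j·7.54e+04·1050·1.97e-07 = 1 + j15.6.
Step 4 — H = 0.004094 - j0.06386.
Step 5 — Magnitude: |H| = 0.06399 (-23.9 dB); phase: φ = -86.3°.

|H| = 0.06399 (-23.9 dB), φ = -86.3°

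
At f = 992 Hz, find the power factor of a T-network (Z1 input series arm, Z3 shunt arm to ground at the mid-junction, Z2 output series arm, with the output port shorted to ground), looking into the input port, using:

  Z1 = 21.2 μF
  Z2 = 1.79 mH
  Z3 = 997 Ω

Step 1 — Angular frequency: ω = 2π·f = 2π·992 = 6233 rad/s.
Step 2 — Component impedances:
  Z1: Z = 1/(jωC) = -j/(ω·C) = 0 - j7.568 Ω
  Z2: Z = jωL = j·6233·0.00179 = 0 + j11.16 Ω
  Z3: Z = R = 997 Ω
Step 3 — With the output port shorted to ground, the output series arm Z2 runs from the junction to ground; the shunt arm Z3 also runs from the junction to ground. They appear in parallel: Z3 || Z2 = 0.1248 + j11.16 Ω.
Step 4 — Series with input arm Z1: Z_in = Z1 + (Z3 || Z2) = 0.1248 + j3.588 Ω = 3.59∠88.0° Ω.
Step 5 — Power factor: PF = cos(φ) = Re(Z)/|Z| = 0.124836/3.58985 = 0.03477.
Step 6 — Type: Im(Z) = 3.588 ⇒ lagging (phase φ = 88.0°).

PF = 0.03477 (lagging, φ = 88.0°)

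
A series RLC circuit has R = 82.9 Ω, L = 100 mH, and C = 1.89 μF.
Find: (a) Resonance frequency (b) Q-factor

Step 1 — Resonance condition Im(Z)=0 gives ω₀ = 1/√(LC).
Step 2 — ω₀ = 1/√(0.1·1.89e-06) = 2300 rad/s.
Step 3 — f₀ = ω₀/(2π) = 366.1 Hz.
Step 4 — Series Q: Q = ω₀L/R = 2300·0.1/82.9 = 2.775.

(a) f₀ = 366.1 Hz  (b) Q = 2.775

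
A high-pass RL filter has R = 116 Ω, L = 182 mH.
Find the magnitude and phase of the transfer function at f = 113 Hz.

Step 1 — Angular frequency: ω = 2π·113 = 710 rad/s.
Step 2 — Transfer function: H(jω) = jωL/(R + jωL).
Step 3 — Numerator jωL = j·129.2; denominator R + jωL = 116 + j129.2.
Step 4 — H = 0.5538 + j0.4971.
Step 5 — Magnitude: |H| = 0.7441 (-2.6 dB); phase: φ = 41.9°.

|H| = 0.7441 (-2.6 dB), φ = 41.9°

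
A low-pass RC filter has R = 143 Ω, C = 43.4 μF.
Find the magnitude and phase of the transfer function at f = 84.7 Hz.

Step 1 — Angular frequency: ω = 2π·84.7 = 532.2 rad/s.
Step 2 — Transfer function: H(jω) = 1/(1 + jωRC).
Step 3 — Denominator: 1 + jωRC = 1 + j·532.2·143·4.34e-05 = 1 + j3.303.
Step 4 — H = 0.08397 - j0.2773.
Step 5 — Magnitude: |H| = 0.2898 (-10.8 dB); phase: φ = -73.2°.

|H| = 0.2898 (-10.8 dB), φ = -73.2°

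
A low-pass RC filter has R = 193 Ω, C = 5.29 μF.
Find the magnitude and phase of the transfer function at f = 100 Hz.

Step 1 — Angular frequency: ω = 2π·100 = 628.3 rad/s.
Step 2 — Transfer function: H(jω) = 1/(1 + jωRC).
Step 3 — Denominator: 1 + jωRC = 1 + j·628.3·193·5.29e-06 = 1 + j0.6415.
Step 4 — H = 0.7085 - j0.4545.
Step 5 — Magnitude: |H| = 0.8417 (-1.5 dB); phase: φ = -32.7°.

|H| = 0.8417 (-1.5 dB), φ = -32.7°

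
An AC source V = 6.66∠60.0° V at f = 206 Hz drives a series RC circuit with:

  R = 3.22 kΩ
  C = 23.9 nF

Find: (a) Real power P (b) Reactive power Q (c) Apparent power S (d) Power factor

Step 1 — Angular frequency: ω = 2π·f = 2π·206 = 1294 rad/s.
Step 2 — Component impedances:
  R: Z = R = 3220 Ω
  C: Z = 1/(jωC) = -j/(ω·C) = 0 - j3.233e+04 Ω
Step 3 — Series combination: Z_total = R + C = 3220 - j3.233e+04 Ω = 3.249e+04∠-84.3° Ω.
Step 4 — Source phasor: V = 6.66∠60.0° V = 3.33 + j5.768 V.
Step 5 — Current: I = V / Z = -0.0001665 + j0.0001196 A = 0.000205∠144.3° A.
Step 6 — Complex power: S = V·I* = 0.0001353 - j0.001359 VA.
Step 7 — Real power: P = Re(S) = 0.0001353 W.
Step 8 — Reactive power: Q = Im(S) = -0.001359 VAR.
Step 9 — Apparent power: |S| = 0.001365 VA.
Step 10 — Power factor: PF = P/|S| = 0.09912 (leading).

(a) P = 0.0001353 W  (b) Q = -0.001359 VAR  (c) S = 0.001365 VA  (d) PF = 0.09912 (leading)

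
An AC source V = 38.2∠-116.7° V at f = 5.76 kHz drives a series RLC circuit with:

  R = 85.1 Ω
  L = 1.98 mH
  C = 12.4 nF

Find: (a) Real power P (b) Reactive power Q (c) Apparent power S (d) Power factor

Step 1 — Angular frequency: ω = 2π·f = 2π·5760 = 3.619e+04 rad/s.
Step 2 — Component impedances:
  R: Z = R = 85.1 Ω
  L: Z = jωL = j·3.619e+04·0.00198 = 0 + j71.66 Ω
  C: Z = 1/(jωC) = -j/(ω·C) = 0 - j2228 Ω
Step 3 — Series combination: Z_total = R + L + C = 85.1 - j2157 Ω = 2158∠-87.7° Ω.
Step 4 — Source phasor: V = 38.2∠-116.7° V = -17.16 - j34.13 V.
Step 5 — Current: I = V / Z = 0.01549 - j0.00857 A = 0.0177∠-29.0° A.
Step 6 — Complex power: S = V·I* = 0.02666 - j0.6756 VA.
Step 7 — Real power: P = Re(S) = 0.02666 W.
Step 8 — Reactive power: Q = Im(S) = -0.6756 VAR.
Step 9 — Apparent power: |S| = 0.6761 VA.
Step 10 — Power factor: PF = P/|S| = 0.03943 (leading).

(a) P = 0.02666 W  (b) Q = -0.6756 VAR  (c) S = 0.6761 VA  (d) PF = 0.03943 (leading)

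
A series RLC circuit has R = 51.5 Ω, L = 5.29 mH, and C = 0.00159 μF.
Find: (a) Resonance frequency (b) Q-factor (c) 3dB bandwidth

Step 1 — Resonance: ω₀ = 1/√(LC) = 1/√(0.00529·1.59e-09) = 3.448e+05 rad/s.
Step 2 — f₀ = ω₀/(2π) = 5.488e+04 Hz.
Step 3 — Series Q: Q = ω₀L/R = 3.448e+05·0.00529/51.5 = 35.42.
Step 4 — Bandwidth: Δω = ω₀/Q = 9735 rad/s; BW = Δω/(2π) = 1549 Hz.

(a) f₀ = 5.488e+04 Hz  (b) Q = 35.42  (c) BW = 1549 Hz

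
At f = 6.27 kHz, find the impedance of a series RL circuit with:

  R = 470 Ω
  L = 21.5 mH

Step 1 — Angular frequency: ω = 2π·f = 2π·6270 = 3.94e+04 rad/s.
Step 2 — Component impedances:
  R: Z = R = 470 Ω
  L: Z = jωL = j·3.94e+04·0.0215 = 0 + j847 Ω
Step 3 — Series combination: Z_total = R + L = 470 + j847 Ω = 968.7∠61.0° Ω.

Z = 470 + j847 Ω = 968.7∠61.0° Ω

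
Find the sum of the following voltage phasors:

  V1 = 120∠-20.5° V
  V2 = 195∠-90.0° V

Step 1 — Convert each phasor to rectangular form:
  V1 = 120·(cos(-20.5°) + j·sin(-20.5°)) = 112.4 - j42.02 V
  V2 = 195·(cos(-90.0°) + j·sin(-90.0°)) = 0 - j195 V
Step 2 — Sum components: V_total = 112.4 - j237 V.
Step 3 — Convert to polar: |V_total| = 262.3 V, ∠V_total = -64.6°.

V_total = 262.3∠-64.6° V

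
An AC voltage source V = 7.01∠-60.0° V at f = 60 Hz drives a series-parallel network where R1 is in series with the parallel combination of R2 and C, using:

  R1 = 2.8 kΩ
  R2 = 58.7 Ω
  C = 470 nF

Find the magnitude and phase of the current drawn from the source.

Step 1 — Angular frequency: ω = 2π·f = 2π·60 = 377 rad/s.
Step 2 — Component impedances:
  R1: Z = R = 2800 Ω
  R2: Z = R = 58.7 Ω
  C: Z = 1/(jωC) = -j/(ω·C) = 0 - j5644 Ω
Step 3 — Parallel branch: R2 || C = 1/(1/R2 + 1/C) = 58.69 - j0.6105 Ω.
Step 4 — Series with R1: Z_total = R1 + (R2 || C) = 2859 - j0.6105 Ω = 2859∠-0.0° Ω.
Step 5 — Source phasor: V = 7.01∠-60.0° V = 3.505 - j6.071 V.
Step 6 — Ohm's law: I = V / Z_total = (3.505 - j6.071) / (2859 - j0.6105) = 0.001227 - j0.002123 A.
Step 7 — Convert to polar: |I| = 0.002452 A, ∠I = -60.0°.

I = 0.002452∠-60.0° A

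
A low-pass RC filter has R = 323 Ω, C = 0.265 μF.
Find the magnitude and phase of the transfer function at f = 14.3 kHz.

Step 1 — Angular frequency: ω = 2π·1.43e+04 = 8.985e+04 rad/s.
Step 2 — Transfer function: H(jω) = 1/(1 + jωRC).
Step 3 — Denominator: 1 + jωRC = 1 + j·8.985e+04·323·2.65e-07 = 1 + j7.691.
Step 4 — H = 0.01663 - j0.1279.
Step 5 — Magnitude: |H| = 0.1289 (-17.8 dB); phase: φ = -82.6°.

|H| = 0.1289 (-17.8 dB), φ = -82.6°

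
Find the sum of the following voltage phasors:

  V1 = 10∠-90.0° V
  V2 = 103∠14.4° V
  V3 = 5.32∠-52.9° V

Step 1 — Convert each phasor to rectangular form:
  V1 = 10·(cos(-90.0°) + j·sin(-90.0°)) = 0 - j10 V
  V2 = 103·(cos(14.4°) + j·sin(14.4°)) = 99.76 + j25.62 V
  V3 = 5.32·(cos(-52.9°) + j·sin(-52.9°)) = 3.209 - j4.243 V
Step 2 — Sum components: V_total = 103 + j11.37 V.
Step 3 — Convert to polar: |V_total| = 103.6 V, ∠V_total = 6.3°.

V_total = 103.6∠6.3° V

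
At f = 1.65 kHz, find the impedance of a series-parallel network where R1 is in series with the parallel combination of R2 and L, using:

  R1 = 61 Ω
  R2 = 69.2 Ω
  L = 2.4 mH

Step 1 — Angular frequency: ω = 2π·f = 2π·1650 = 1.037e+04 rad/s.
Step 2 — Component impedances:
  R1: Z = R = 61 Ω
  R2: Z = R = 69.2 Ω
  L: Z = jωL = j·1.037e+04·0.0024 = 0 + j24.88 Ω
Step 3 — Parallel branch: R2 || L = 1/(1/R2 + 1/L) = 7.922 + j22.03 Ω.
Step 4 — Series with R1: Z_total = R1 + (R2 || L) = 68.92 + j22.03 Ω = 72.36∠17.7° Ω.

Z = 68.92 + j22.03 Ω = 72.36∠17.7° Ω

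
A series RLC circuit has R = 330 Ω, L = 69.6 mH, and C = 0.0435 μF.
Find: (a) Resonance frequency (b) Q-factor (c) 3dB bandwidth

Step 1 — Resonance condition Im(Z)=0 gives ω₀ = 1/√(LC).
Step 2 — ω₀ = 1/√(0.0696·4.35e-08) = 1.817e+04 rad/s.
Step 3 — f₀ = ω₀/(2π) = 2892 Hz.
Step 4 — Series Q: Q = ω₀L/R = 1.817e+04·0.0696/330 = 3.833.
Step 5 — 3dB bandwidth: Δω = ω₀/Q = 4741 rad/s; BW = Δω/(2π) = 754.6 Hz.

(a) f₀ = 2892 Hz  (b) Q = 3.833  (c) BW = 754.6 Hz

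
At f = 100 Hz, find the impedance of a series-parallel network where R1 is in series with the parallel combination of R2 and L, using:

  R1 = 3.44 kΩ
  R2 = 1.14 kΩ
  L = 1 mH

Step 1 — Angular frequency: ω = 2π·f = 2π·100 = 628.3 rad/s.
Step 2 — Component impedances:
  R1: Z = R = 3440 Ω
  R2: Z = R = 1140 Ω
  L: Z = jωL = j·628.3·0.001 = 0 + j0.6283 Ω
Step 3 — Parallel branch: R2 || L = 1/(1/R2 + 1/L) = 0.0003463 + j0.6283 Ω.
Step 4 — Series with R1: Z_total = R1 + (R2 || L) = 3440 + j0.6283 Ω = 3440∠0.0° Ω.

Z = 3440 + j0.6283 Ω = 3440∠0.0° Ω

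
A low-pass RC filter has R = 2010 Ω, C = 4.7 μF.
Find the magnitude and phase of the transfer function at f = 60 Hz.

Step 1 — Angular frequency: ω = 2π·60 = 377 rad/s.
Step 2 — Transfer function: H(jω) = 1/(1 + jωRC).
Step 3 — Denominator: 1 + jωRC = 1 + j·377·2010·4.7e-06 = 1 + j3.561.
Step 4 — H = 0.07308 - j0.2603.
Step 5 — Magnitude: |H| = 0.2703 (-11.4 dB); phase: φ = -74.3°.

|H| = 0.2703 (-11.4 dB), φ = -74.3°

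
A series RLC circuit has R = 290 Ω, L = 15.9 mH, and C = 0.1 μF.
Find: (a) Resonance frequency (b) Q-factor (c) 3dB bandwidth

Step 1 — Resonance: ω₀ = 1/√(LC) = 1/√(0.0159·1e-07) = 2.508e+04 rad/s.
Step 2 — f₀ = ω₀/(2π) = 3991 Hz.
Step 3 — Series Q: Q = ω₀L/R = 2.508e+04·0.0159/290 = 1.375.
Step 4 — Bandwidth: Δω = ω₀/Q = 1.824e+04 rad/s; BW = Δω/(2π) = 2903 Hz.

(a) f₀ = 3991 Hz  (b) Q = 1.375  (c) BW = 2903 Hz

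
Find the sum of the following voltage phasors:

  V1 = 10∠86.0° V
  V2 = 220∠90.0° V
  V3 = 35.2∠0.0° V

Step 1 — Convert each phasor to rectangular form:
  V1 = 10·(cos(86.0°) + j·sin(86.0°)) = 0.6976 + j9.976 V
  V2 = 220·(cos(90.0°) + j·sin(90.0°)) = 0 + j220 V
  V3 = 35.2·(cos(0.0°) + j·sin(0.0°)) = 35.2 V
Step 2 — Sum components: V_total = 35.9 + j230 V.
Step 3 — Convert to polar: |V_total| = 232.8 V, ∠V_total = 81.1°.

V_total = 232.8∠81.1° V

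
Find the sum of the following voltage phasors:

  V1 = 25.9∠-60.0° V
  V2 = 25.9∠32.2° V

Step 1 — Convert each phasor to rectangular form:
  V1 = 25.9·(cos(-60.0°) + j·sin(-60.0°)) = 12.95 - j22.43 V
  V2 = 25.9·(cos(32.2°) + j·sin(32.2°)) = 21.92 + j13.8 V
Step 2 — Sum components: V_total = 34.87 - j8.629 V.
Step 3 — Convert to polar: |V_total| = 35.92 V, ∠V_total = -13.9°.

V_total = 35.92∠-13.9° V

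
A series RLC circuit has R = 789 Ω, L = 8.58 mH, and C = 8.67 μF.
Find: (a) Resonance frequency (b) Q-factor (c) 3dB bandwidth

Step 1 — Resonance: ω₀ = 1/√(LC) = 1/√(0.00858·8.67e-06) = 3666 rad/s.
Step 2 — f₀ = ω₀/(2π) = 583.5 Hz.
Step 3 — Series Q: Q = ω₀L/R = 3666·0.00858/789 = 0.03987.
Step 4 — Bandwidth: Δω = ω₀/Q = 9.196e+04 rad/s; BW = Δω/(2π) = 1.464e+04 Hz.

(a) f₀ = 583.5 Hz  (b) Q = 0.03987  (c) BW = 1.464e+04 Hz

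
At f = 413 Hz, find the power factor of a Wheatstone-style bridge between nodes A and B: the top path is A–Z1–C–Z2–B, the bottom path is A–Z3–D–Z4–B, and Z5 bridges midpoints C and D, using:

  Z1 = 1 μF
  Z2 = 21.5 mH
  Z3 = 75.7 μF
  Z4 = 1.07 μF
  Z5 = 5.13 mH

Step 1 — Angular frequency: ω = 2π·f = 2π·413 = 2595 rad/s.
Step 2 — Component impedances:
  Z1: Z = 1/(jωC) = -j/(ω·C) = 0 - j385.4 Ω
  Z2: Z = jωL = j·2595·0.0215 = 0 + j55.79 Ω
  Z3: Z = 1/(jωC) = -j/(ω·C) = 0 - j5.091 Ω
  Z4: Z = 1/(jωC) = -j/(ω·C) = 0 - j360.2 Ω
  Z5: Z = jωL = j·2595·0.00513 = 0 + j13.31 Ω
Step 3 — Bridge requires nodal analysis (the Z5 bridge couples midpoints C and D, so the two paths cannot be reduced to a simple series/parallel combination). Setting node B to ground and injecting 1 A at node A, the 3-node admittance system at A, C, D solves to V_A = Z_AB = 0 + j80.76 Ω = 80.76∠90.0° Ω.
Step 4 — Power factor: PF = cos(φ) = Re(Z)/|Z| = 0/80.76 = 0.
Step 5 — Type: Im(Z) = 80.76 ⇒ lagging (phase φ = 90.0°).

PF = 0 (lagging, φ = 90.0°)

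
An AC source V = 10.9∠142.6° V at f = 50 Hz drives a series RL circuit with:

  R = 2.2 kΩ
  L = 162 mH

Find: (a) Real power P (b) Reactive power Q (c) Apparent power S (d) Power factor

Step 1 — Angular frequency: ω = 2π·f = 2π·50 = 314.2 rad/s.
Step 2 — Component impedances:
  R: Z = R = 2200 Ω
  L: Z = jωL = j·314.2·0.162 = 0 + j50.89 Ω
Step 3 — Series combination: Z_total = R + L = 2200 + j50.89 Ω = 2201∠1.3° Ω.
Step 4 — Source phasor: V = 10.9∠142.6° V = -8.659 + j6.62 V.
Step 5 — Current: I = V / Z = -0.003864 + j0.003099 A = 0.004953∠141.3° A.
Step 6 — Complex power: S = V·I* = 0.05398 + j0.001249 VA.
Step 7 — Real power: P = Re(S) = 0.05398 W.
Step 8 — Reactive power: Q = Im(S) = 0.001249 VAR.
Step 9 — Apparent power: |S| = 0.05399 VA.
Step 10 — Power factor: PF = P/|S| = 0.9997 (lagging).

(a) P = 0.05398 W  (b) Q = 0.001249 VAR  (c) S = 0.05399 VA  (d) PF = 0.9997 (lagging)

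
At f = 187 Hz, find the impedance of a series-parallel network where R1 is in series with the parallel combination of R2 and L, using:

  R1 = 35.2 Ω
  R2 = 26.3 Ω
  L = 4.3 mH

Step 1 — Angular frequency: ω = 2π·f = 2π·187 = 1175 rad/s.
Step 2 — Component impedances:
  R1: Z = R = 35.2 Ω
  R2: Z = R = 26.3 Ω
  L: Z = jωL = j·1175·0.0043 = 0 + j5.052 Ω
Step 3 — Parallel branch: R2 || L = 1/(1/R2 + 1/L) = 0.936 + j4.872 Ω.
Step 4 — Series with R1: Z_total = R1 + (R2 || L) = 36.14 + j4.872 Ω = 36.46∠7.7° Ω.

Z = 36.14 + j4.872 Ω = 36.46∠7.7° Ω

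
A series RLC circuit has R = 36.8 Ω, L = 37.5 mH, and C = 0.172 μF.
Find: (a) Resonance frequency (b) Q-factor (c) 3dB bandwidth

Step 1 — Resonance: ω₀ = 1/√(LC) = 1/√(0.0375·1.72e-07) = 1.245e+04 rad/s.
Step 2 — f₀ = ω₀/(2π) = 1982 Hz.
Step 3 — Series Q: Q = ω₀L/R = 1.245e+04·0.0375/36.8 = 12.69.
Step 4 — Bandwidth: Δω = ω₀/Q = 981.3 rad/s; BW = Δω/(2π) = 156.2 Hz.

(a) f₀ = 1982 Hz  (b) Q = 12.69  (c) BW = 156.2 Hz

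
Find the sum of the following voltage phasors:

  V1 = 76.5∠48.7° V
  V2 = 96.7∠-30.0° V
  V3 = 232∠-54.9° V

Step 1 — Convert each phasor to rectangular form:
  V1 = 76.5·(cos(48.7°) + j·sin(48.7°)) = 50.49 + j57.47 V
  V2 = 96.7·(cos(-30.0°) + j·sin(-30.0°)) = 83.74 - j48.35 V
  V3 = 232·(cos(-54.9°) + j·sin(-54.9°)) = 133.4 - j189.8 V
Step 2 — Sum components: V_total = 267.6 - j180.7 V.
Step 3 — Convert to polar: |V_total| = 322.9 V, ∠V_total = -34.0°.

V_total = 322.9∠-34.0° V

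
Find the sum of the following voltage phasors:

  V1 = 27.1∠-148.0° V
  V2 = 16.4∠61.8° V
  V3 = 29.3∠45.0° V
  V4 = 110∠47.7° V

Step 1 — Convert each phasor to rectangular form:
  V1 = 27.1·(cos(-148.0°) + j·sin(-148.0°)) = -22.98 - j14.36 V
  V2 = 16.4·(cos(61.8°) + j·sin(61.8°)) = 7.75 + j14.45 V
  V3 = 29.3·(cos(45.0°) + j·sin(45.0°)) = 20.72 + j20.72 V
  V4 = 110·(cos(47.7°) + j·sin(47.7°)) = 74.03 + j81.36 V
Step 2 — Sum components: V_total = 79.52 + j102.2 V.
Step 3 — Convert to polar: |V_total| = 129.5 V, ∠V_total = 52.1°.

V_total = 129.5∠52.1° V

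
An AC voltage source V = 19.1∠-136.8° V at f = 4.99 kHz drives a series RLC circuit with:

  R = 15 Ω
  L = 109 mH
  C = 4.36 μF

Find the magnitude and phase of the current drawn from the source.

Step 1 — Angular frequency: ω = 2π·f = 2π·4990 = 3.135e+04 rad/s.
Step 2 — Component impedances:
  R: Z = R = 15 Ω
  L: Z = jωL = j·3.135e+04·0.109 = 0 + j3417 Ω
  C: Z = 1/(jωC) = -j/(ω·C) = 0 - j7.315 Ω
Step 3 — Series combination: Z_total = R + L + C = 15 + j3410 Ω = 3410∠89.7° Ω.
Step 4 — Source phasor: V = 19.1∠-136.8° V = -13.92 - j13.07 V.
Step 5 — Ohm's law: I = V / Z_total = (-13.92 - j13.07) / (15 + j3410) = -0.003852 + j0.004066 A.
Step 6 — Convert to polar: |I| = 0.005601 A, ∠I = 133.5°.

I = 0.005601∠133.5° A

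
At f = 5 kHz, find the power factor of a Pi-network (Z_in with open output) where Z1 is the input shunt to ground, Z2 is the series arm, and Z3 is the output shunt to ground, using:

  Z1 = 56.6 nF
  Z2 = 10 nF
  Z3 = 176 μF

Step 1 — Angular frequency: ω = 2π·f = 2π·5000 = 3.142e+04 rad/s.
Step 2 — Component impedances:
  Z1: Z = 1/(jωC) = -j/(ω·C) = 0 - j562.4 Ω
  Z2: Z = 1/(jωC) = -j/(ω·C) = 0 - j3183 Ω
  Z3: Z = 1/(jωC) = -j/(ω·C) = 0 - j0.1809 Ω
Step 3 — With open output, the series arm Z2 and the output shunt Z3 appear in series to ground: Z2 + Z3 = 0 - j3183 Ω.
Step 4 — Parallel with input shunt Z1: Z_in = Z1 || (Z2 + Z3) = 0 - j477.9 Ω = 477.9∠-90.0° Ω.
Step 5 — Power factor: PF = cos(φ) = Re(Z)/|Z| = 0/477.9 = 0.
Step 6 — Type: Im(Z) = -477.9 ⇒ leading (phase φ = -90.0°).

PF = 0 (leading, φ = -90.0°)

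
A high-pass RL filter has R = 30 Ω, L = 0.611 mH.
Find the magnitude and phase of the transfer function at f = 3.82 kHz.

Step 1 — Angular frequency: ω = 2π·3820 = 2.4e+04 rad/s.
Step 2 — Transfer function: H(jω) = jωL/(R + jωL).
Step 3 — Numerator jωL = j·14.67; denominator R + jωL = 30 + j14.67.
Step 4 — H = 0.1929 + j0.3946.
Step 5 — Magnitude: |H| = 0.4392 (-7.1 dB); phase: φ = 63.9°.

|H| = 0.4392 (-7.1 dB), φ = 63.9°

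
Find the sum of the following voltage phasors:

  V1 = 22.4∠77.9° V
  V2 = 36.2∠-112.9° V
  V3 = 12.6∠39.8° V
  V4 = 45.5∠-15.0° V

Step 1 — Convert each phasor to rectangular form:
  V1 = 22.4·(cos(77.9°) + j·sin(77.9°)) = 4.695 + j21.9 V
  V2 = 36.2·(cos(-112.9°) + j·sin(-112.9°)) = -14.09 - j33.35 V
  V3 = 12.6·(cos(39.8°) + j·sin(39.8°)) = 9.68 + j8.065 V
  V4 = 45.5·(cos(-15.0°) + j·sin(-15.0°)) = 43.95 - j11.78 V
Step 2 — Sum components: V_total = 44.24 - j15.16 V.
Step 3 — Convert to polar: |V_total| = 46.76 V, ∠V_total = -18.9°.

V_total = 46.76∠-18.9° V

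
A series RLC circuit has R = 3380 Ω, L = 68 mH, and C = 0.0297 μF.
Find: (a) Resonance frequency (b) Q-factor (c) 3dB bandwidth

Step 1 — Resonance condition Im(Z)=0 gives ω₀ = 1/√(LC).
Step 2 — ω₀ = 1/√(0.068·2.97e-08) = 2.225e+04 rad/s.
Step 3 — f₀ = ω₀/(2π) = 3542 Hz.
Step 4 — Series Q: Q = ω₀L/R = 2.225e+04·0.068/3380 = 0.4477.
Step 5 — 3dB bandwidth: Δω = ω₀/Q = 4.971e+04 rad/s; BW = Δω/(2π) = 7911 Hz.

(a) f₀ = 3542 Hz  (b) Q = 0.4477  (c) BW = 7911 Hz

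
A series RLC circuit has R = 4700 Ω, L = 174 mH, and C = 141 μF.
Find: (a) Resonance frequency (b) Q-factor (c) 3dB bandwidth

Step 1 — Resonance condition Im(Z)=0 gives ω₀ = 1/√(LC).
Step 2 — ω₀ = 1/√(0.174·0.000141) = 201.9 rad/s.
Step 3 — f₀ = ω₀/(2π) = 32.13 Hz.
Step 4 — Series Q: Q = ω₀L/R = 201.9·0.174/4700 = 0.007474.
Step 5 — 3dB bandwidth: Δω = ω₀/Q = 2.701e+04 rad/s; BW = Δω/(2π) = 4299 Hz.

(a) f₀ = 32.13 Hz  (b) Q = 0.007474  (c) BW = 4299 Hz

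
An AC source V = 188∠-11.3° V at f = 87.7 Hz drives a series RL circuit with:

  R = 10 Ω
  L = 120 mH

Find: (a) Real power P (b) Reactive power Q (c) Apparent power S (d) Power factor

Step 1 — Angular frequency: ω = 2π·f = 2π·87.7 = 551 rad/s.
Step 2 — Component impedances:
  R: Z = R = 10 Ω
  L: Z = jωL = j·551·0.12 = 0 + j66.12 Ω
Step 3 — Series combination: Z_total = R + L = 10 + j66.12 Ω = 66.88∠81.4° Ω.
Step 4 — Source phasor: V = 188∠-11.3° V = 184.4 - j36.84 V.
Step 5 — Current: I = V / Z = -0.1324 - j2.808 A = 2.811∠-92.7° A.
Step 6 — Complex power: S = V·I* = 79.03 + j522.6 VA.
Step 7 — Real power: P = Re(S) = 79.03 W.
Step 8 — Reactive power: Q = Im(S) = 522.6 VAR.
Step 9 — Apparent power: |S| = 528.5 VA.
Step 10 — Power factor: PF = P/|S| = 0.1495 (lagging).

(a) P = 79.03 W  (b) Q = 522.6 VAR  (c) S = 528.5 VA  (d) PF = 0.1495 (lagging)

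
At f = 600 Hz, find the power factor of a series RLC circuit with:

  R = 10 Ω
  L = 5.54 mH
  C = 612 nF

Step 1 — Angular frequency: ω = 2π·f = 2π·600 = 3770 rad/s.
Step 2 — Component impedances:
  R: Z = R = 10 Ω
  L: Z = jωL = j·3770·0.00554 = 0 + j20.89 Ω
  C: Z = 1/(jωC) = -j/(ω·C) = 0 - j433.4 Ω
Step 3 — Series combination: Z_total = R + L + C = 10 - j412.5 Ω = 412.7∠-88.6° Ω.
Step 4 — Power factor: PF = cos(φ) = Re(Z)/|Z| = 10/412.7 = 0.02423.
Step 5 — Type: Im(Z) = -412.5 ⇒ leading (phase φ = -88.6°).

PF = 0.02423 (leading, φ = -88.6°)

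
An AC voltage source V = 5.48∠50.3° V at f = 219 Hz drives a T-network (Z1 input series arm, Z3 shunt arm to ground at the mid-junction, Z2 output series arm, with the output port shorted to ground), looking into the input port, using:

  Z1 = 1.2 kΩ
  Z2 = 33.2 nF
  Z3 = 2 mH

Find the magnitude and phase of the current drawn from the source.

Step 1 — Angular frequency: ω = 2π·f = 2π·219 = 1376 rad/s.
Step 2 — Component impedances:
  Z1: Z = R = 1200 Ω
  Z2: Z = 1/(jωC) = -j/(ω·C) = 0 - j2.189e+04 Ω
  Z3: Z = jωL = j·1376·0.002 = 0 + j2.752 Ω
Step 3 — With the output port shorted to ground, the output series arm Z2 runs from the junction to ground; the shunt arm Z3 also runs from the junction to ground. They appear in parallel: Z3 || Z2 = 0 + j2.752 Ω.
Step 4 — Series with input arm Z1: Z_in = Z1 + (Z3 || Z2) = 1200 + j2.752 Ω = 1200∠0.1° Ω.
Step 5 — Source phasor: V = 5.48∠50.3° V = 3.5 + j4.216 V.
Step 6 — Ohm's law: I = V / Z_total = (3.5 + j4.216) / (1200 + j2.752) = 0.002925 + j0.003507 A.
Step 7 — Convert to polar: |I| = 0.004567 A, ∠I = 50.2°.

I = 0.004567∠50.2° A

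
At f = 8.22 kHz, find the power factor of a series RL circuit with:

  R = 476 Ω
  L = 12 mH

Step 1 — Angular frequency: ω = 2π·f = 2π·8220 = 5.165e+04 rad/s.
Step 2 — Component impedances:
  R: Z = R = 476 Ω
  L: Z = jωL = j·5.165e+04·0.012 = 0 + j619.8 Ω
Step 3 — Series combination: Z_total = R + L = 476 + j619.8 Ω = 781.5∠52.5° Ω.
Step 4 — Power factor: PF = cos(φ) = Re(Z)/|Z| = 476/781.5 = 0.6091.
Step 5 — Type: Im(Z) = 619.8 ⇒ lagging (phase φ = 52.5°).

PF = 0.6091 (lagging, φ = 52.5°)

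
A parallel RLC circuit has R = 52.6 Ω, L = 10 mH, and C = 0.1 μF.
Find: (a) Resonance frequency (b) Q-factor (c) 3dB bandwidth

Step 1 — Resonance: ω₀ = 1/√(LC) = 1/√(0.01·1e-07) = 3.162e+04 rad/s.
Step 2 — f₀ = ω₀/(2π) = 5033 Hz.
Step 3 — Parallel Q: Q = R/(ω₀L) = 52.6/(3.162e+04·0.01) = 0.1663.
Step 4 — Bandwidth: Δω = ω₀/Q = 1.901e+05 rad/s; BW = Δω/(2π) = 3.026e+04 Hz.

(a) f₀ = 5033 Hz  (b) Q = 0.1663  (c) BW = 3.026e+04 Hz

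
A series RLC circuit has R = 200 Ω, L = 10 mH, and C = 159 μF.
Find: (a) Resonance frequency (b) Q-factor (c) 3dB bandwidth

Step 1 — Resonance condition Im(Z)=0 gives ω₀ = 1/√(LC).
Step 2 — ω₀ = 1/√(0.01·0.000159) = 793.1 rad/s.
Step 3 — f₀ = ω₀/(2π) = 126.2 Hz.
Step 4 — Series Q: Q = ω₀L/R = 793.1·0.01/200 = 0.03965.
Step 5 — 3dB bandwidth: Δω = ω₀/Q = 2e+04 rad/s; BW = Δω/(2π) = 3183 Hz.

(a) f₀ = 126.2 Hz  (b) Q = 0.03965  (c) BW = 3183 Hz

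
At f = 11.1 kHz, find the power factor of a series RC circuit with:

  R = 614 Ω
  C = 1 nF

Step 1 — Angular frequency: ω = 2π·f = 2π·1.11e+04 = 6.974e+04 rad/s.
Step 2 — Component impedances:
  R: Z = R = 614 Ω
  C: Z = 1/(jωC) = -j/(ω·C) = 0 - j1.434e+04 Ω
Step 3 — Series combination: Z_total = R + C = 614 - j1.434e+04 Ω = 1.435e+04∠-87.5° Ω.
Step 4 — Power factor: PF = cos(φ) = Re(Z)/|Z| = 614/14351 = 0.04278.
Step 5 — Type: Im(Z) = -1.434e+04 ⇒ leading (phase φ = -87.5°).

PF = 0.04278 (leading, φ = -87.5°)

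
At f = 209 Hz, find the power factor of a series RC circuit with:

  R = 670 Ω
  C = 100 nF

Step 1 — Angular frequency: ω = 2π·f = 2π·209 = 1313 rad/s.
Step 2 — Component impedances:
  R: Z = R = 670 Ω
  C: Z = 1/(jωC) = -j/(ω·C) = 0 - j7615 Ω
Step 3 — Series combination: Z_total = R + C = 670 - j7615 Ω = 7644∠-85.0° Ω.
Step 4 — Power factor: PF = cos(φ) = Re(Z)/|Z| = 670/7644.5 = 0.08764.
Step 5 — Type: Im(Z) = -7615 ⇒ leading (phase φ = -85.0°).

PF = 0.08764 (leading, φ = -85.0°)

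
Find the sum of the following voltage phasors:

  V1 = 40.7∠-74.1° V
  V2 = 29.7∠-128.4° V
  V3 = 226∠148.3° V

Step 1 — Convert each phasor to rectangular form:
  V1 = 40.7·(cos(-74.1°) + j·sin(-74.1°)) = 11.15 - j39.14 V
  V2 = 29.7·(cos(-128.4°) + j·sin(-128.4°)) = -18.45 - j23.28 V
  V3 = 226·(cos(148.3°) + j·sin(148.3°)) = -192.3 + j118.8 V
Step 2 — Sum components: V_total = -199.6 + j56.34 V.
Step 3 — Convert to polar: |V_total| = 207.4 V, ∠V_total = 164.2°.

V_total = 207.4∠164.2° V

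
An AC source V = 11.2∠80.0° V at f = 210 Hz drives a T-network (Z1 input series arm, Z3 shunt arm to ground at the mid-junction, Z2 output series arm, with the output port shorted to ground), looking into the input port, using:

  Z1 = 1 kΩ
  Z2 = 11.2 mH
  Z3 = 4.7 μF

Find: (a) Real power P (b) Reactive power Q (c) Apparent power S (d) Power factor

Step 1 — Angular frequency: ω = 2π·f = 2π·210 = 1319 rad/s.
Step 2 — Component impedances:
  Z1: Z = R = 1000 Ω
  Z2: Z = jωL = j·1319·0.0112 = 0 + j14.78 Ω
  Z3: Z = 1/(jωC) = -j/(ω·C) = 0 - j161.3 Ω
Step 3 — With the output port shorted to ground, the output series arm Z2 runs from the junction to ground; the shunt arm Z3 also runs from the junction to ground. They appear in parallel: Z3 || Z2 = 0 + j16.27 Ω.
Step 4 — Series with input arm Z1: Z_in = Z1 + (Z3 || Z2) = 1000 + j16.27 Ω = 1000∠0.9° Ω.
Step 5 — Source phasor: V = 11.2∠80.0° V = 1.945 + j11.03 V.
Step 6 — Current: I = V / Z = 0.002124 + j0.011 A = 0.0112∠79.1° A.
Step 7 — Complex power: S = V·I* = 0.1254 + j0.00204 VA.
Step 8 — Real power: P = Re(S) = 0.1254 W.
Step 9 — Reactive power: Q = Im(S) = 0.00204 VAR.
Step 10 — Apparent power: |S| = 0.1254 VA.
Step 11 — Power factor: PF = P/|S| = 0.9999 (lagging).

(a) P = 0.1254 W  (b) Q = 0.00204 VAR  (c) S = 0.1254 VA  (d) PF = 0.9999 (lagging)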